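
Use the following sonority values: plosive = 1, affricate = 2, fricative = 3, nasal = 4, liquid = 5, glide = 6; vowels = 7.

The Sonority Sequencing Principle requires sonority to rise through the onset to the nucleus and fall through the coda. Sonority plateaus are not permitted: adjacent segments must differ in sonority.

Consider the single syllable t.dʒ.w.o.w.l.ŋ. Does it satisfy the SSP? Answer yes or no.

Onset: /t/ is a plosive (sonority 1), /dʒ/ is an affricate (sonority 2), /w/ is a glide (sonority 6); then the nucleus /o/ (sonority 7).
Onset profile 1-2-6-7 — rises to the nucleus.
Coda: /w/ is a glide (sonority 6), /l/ is a liquid (sonority 5), /ŋ/ is a nasal (sonority 4).
Coda profile 7-6-5-4 — falls from the nucleus.

yes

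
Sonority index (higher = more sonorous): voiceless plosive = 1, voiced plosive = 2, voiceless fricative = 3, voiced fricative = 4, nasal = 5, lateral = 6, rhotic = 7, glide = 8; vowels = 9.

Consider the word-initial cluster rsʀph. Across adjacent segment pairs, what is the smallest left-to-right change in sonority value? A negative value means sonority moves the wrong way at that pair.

/r/ — rhotic, sonority 7.
/s/ — voiceless fricative, sonority 3.
/ʀ/ — rhotic, sonority 7.
/p/ — voiceless plosive, sonority 1.
/h/ — voiceless fricative, sonority 3.
/r/→/s/: change -4.
/s/→/ʀ/: change +4.
/ʀ/→/p/: change -6.
/p/→/h/: change +2.
Minimum = -6.

-6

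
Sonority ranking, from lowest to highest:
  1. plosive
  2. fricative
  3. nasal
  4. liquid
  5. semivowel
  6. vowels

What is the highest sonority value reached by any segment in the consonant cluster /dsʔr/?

4

/d/ — plosive, sonority 1.
/s/ — fricative, sonority 2.
/ʔ/ — plosive, sonority 1.
/r/ — liquid, sonority 4.
The maximum is 4.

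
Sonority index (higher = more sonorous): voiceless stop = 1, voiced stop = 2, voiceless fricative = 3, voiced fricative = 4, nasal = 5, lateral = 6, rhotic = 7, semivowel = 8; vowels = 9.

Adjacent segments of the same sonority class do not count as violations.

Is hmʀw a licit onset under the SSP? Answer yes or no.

/h/: voiceless fricative = 3.
/m/: nasal = 5.
/ʀ/: rhotic = 7.
/w/: semivowel = 8.
The profile 3-5-7-8 strictly rises, so the onset satisfies the SSP.

yes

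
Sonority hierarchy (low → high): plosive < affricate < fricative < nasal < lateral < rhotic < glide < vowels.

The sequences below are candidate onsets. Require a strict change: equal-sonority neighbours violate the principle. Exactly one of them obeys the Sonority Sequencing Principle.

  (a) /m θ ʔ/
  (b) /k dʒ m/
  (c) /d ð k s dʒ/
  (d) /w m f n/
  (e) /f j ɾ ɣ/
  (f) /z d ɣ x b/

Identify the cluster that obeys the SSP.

(a) sonority 4-3-1: ill-formed.
(b) sonority 1-2-4: well-formed.
(c) sonority 1-3-1-3-2: ill-formed.
(d) sonority 7-4-3-4: ill-formed.
(e) sonority 3-7-6-3: ill-formed.
(f) sonority 3-1-3-3-1: ill-formed.

b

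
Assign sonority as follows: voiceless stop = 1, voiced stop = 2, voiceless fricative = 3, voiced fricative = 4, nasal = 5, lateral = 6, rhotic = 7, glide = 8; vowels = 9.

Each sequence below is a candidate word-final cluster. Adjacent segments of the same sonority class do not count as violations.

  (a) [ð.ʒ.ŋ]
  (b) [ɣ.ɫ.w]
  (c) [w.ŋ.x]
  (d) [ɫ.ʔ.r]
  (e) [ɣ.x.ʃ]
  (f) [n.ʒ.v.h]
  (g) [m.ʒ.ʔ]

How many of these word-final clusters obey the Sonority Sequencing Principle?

4

(a) 4-4-5 → violates
(b) 4-6-8 → violates
(c) 8-5-3 → obeys
(d) 6-1-7 → violates
(e) 4-3-3 → obeys
(f) 5-4-4-3 → obeys
(g) 5-4-1 → obeys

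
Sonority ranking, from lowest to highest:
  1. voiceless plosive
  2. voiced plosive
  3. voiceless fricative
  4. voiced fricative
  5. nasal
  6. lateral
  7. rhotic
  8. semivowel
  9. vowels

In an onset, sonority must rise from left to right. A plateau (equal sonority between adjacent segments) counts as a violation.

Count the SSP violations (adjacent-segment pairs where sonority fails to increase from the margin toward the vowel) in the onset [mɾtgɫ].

1

/m/ — nasal, sonority 5.
/ɾ/ — rhotic, sonority 7.
/t/ — voiceless plosive, sonority 1.
/g/ — voiced plosive, sonority 2.
/ɫ/ — lateral, sonority 6.
/m/→/ɾ/: 5→7 (rises) — ok.
/ɾ/→/t/: 7→1 (does not rise) — violation.
/t/→/g/: 1→2 (rises) — ok.
/g/→/ɫ/: 2→6 (rises) — ok.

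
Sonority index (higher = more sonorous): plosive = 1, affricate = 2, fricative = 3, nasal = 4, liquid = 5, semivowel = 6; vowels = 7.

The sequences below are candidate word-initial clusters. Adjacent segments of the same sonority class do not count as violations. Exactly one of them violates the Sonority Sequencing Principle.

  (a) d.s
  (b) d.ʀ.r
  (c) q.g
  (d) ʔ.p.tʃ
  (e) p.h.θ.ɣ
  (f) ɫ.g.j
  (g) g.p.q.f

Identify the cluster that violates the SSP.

(a) 1-3 → obeys
(b) 1-5-5 → obeys
(c) 1-1 → obeys
(d) 1-1-2 → obeys
(e) 1-3-3-3 → obeys
(f) 5-1-6 → violates
(g) 1-1-1-3 → obeys

f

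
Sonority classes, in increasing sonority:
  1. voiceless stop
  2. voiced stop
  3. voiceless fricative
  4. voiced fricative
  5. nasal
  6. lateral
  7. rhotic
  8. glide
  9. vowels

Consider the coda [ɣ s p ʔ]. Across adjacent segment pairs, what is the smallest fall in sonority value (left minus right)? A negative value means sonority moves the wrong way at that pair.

0

/ɣ/: voiced fricative = 4.
/s/: voiceless fricative = 3.
/p/: voiceless stop = 1.
/ʔ/: voiceless stop = 1.
/ɣ/→/s/: change +1.
/s/→/p/: change +2.
/p/→/ʔ/: change +0.
Minimum = 0.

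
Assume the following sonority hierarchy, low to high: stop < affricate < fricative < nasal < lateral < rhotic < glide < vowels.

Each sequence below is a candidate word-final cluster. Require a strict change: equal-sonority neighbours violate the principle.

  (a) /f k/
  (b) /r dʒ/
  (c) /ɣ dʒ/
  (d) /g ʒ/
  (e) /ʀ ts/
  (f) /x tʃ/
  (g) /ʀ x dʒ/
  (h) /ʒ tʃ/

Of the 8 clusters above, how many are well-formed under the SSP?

7

(a) /f k/: profile 3-1 — obeys.
(b) /r dʒ/: profile 6-2 — obeys.
(c) /ɣ dʒ/: profile 3-2 — obeys.
(d) /g ʒ/: profile 1-3 — violates.
(e) /ʀ ts/: profile 6-2 — obeys.
(f) /x tʃ/: profile 3-2 — obeys.
(g) /ʀ x dʒ/: profile 6-3-2 — obeys.
(h) /ʒ tʃ/: profile 3-2 — obeys.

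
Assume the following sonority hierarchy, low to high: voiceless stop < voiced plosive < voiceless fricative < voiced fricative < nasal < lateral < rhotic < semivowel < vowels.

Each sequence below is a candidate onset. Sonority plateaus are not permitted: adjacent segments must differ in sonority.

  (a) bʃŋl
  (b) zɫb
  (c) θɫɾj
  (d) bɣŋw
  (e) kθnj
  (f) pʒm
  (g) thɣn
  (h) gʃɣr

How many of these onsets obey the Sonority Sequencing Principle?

7

(a) sonority 2-3-5-6: well-formed.
(b) sonority 4-6-2: ill-formed.
(c) sonority 3-6-7-8: well-formed.
(d) sonority 2-4-5-8: well-formed.
(e) sonority 1-3-5-8: well-formed.
(f) sonority 1-4-5: well-formed.
(g) sonority 1-3-4-5: well-formed.
(h) sonority 2-3-4-7: well-formed.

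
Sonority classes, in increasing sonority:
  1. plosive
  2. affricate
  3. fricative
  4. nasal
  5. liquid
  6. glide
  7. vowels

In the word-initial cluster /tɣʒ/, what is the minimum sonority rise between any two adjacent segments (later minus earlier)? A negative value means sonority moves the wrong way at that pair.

0

/t/ — plosive, sonority 1.
/ɣ/ — fricative, sonority 3.
/ʒ/ — fricative, sonority 3.
/t/→/ɣ/: change +2.
/ɣ/→/ʒ/: change +0.
Minimum = 0.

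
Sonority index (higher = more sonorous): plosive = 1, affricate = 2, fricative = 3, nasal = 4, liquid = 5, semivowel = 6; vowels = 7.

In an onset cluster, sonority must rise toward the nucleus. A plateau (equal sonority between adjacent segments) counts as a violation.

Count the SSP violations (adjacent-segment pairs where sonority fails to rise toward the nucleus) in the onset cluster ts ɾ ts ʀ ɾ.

2

/ts/: affricate = 2.
/ɾ/: liquid = 5.
/ts/: affricate = 2.
/ʀ/: liquid = 5.
/ɾ/: liquid = 5.
/ts/→/ɾ/: 2→5 (rises) — ok.
/ɾ/→/ts/: 5→2 (does not rise) — violation.
/ts/→/ʀ/: 2→5 (rises) — ok.
/ʀ/→/ɾ/: 5→5 (plateau) — violation.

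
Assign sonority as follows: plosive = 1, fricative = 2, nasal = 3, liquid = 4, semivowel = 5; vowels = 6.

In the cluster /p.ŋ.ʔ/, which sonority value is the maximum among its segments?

3

/p/: plosive = 1.
/ŋ/: nasal = 3.
/ʔ/: plosive = 1.
The maximum is 3.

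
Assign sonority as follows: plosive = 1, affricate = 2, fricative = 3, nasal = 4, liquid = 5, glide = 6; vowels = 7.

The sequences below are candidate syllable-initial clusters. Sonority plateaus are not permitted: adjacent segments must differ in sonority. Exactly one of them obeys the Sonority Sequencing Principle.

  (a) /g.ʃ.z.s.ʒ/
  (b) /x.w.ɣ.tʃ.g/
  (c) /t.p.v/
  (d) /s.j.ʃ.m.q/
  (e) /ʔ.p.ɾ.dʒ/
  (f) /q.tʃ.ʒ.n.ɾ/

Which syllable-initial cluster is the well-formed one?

(a) sonority 1-3-3-3-3: ill-formed.
(b) sonority 3-6-3-2-1: ill-formed.
(c) sonority 1-1-3: ill-formed.
(d) sonority 3-6-3-4-1: ill-formed.
(e) sonority 1-1-5-2: ill-formed.
(f) sonority 1-2-3-4-5: well-formed.

f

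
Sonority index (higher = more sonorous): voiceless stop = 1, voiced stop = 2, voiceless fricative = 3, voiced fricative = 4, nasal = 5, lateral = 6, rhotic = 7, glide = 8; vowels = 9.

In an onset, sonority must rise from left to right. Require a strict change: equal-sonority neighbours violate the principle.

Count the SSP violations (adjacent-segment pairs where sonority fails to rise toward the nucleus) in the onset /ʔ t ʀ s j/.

/ʔ/ is a voiceless stop (sonority 1).
/t/ is a voiceless stop (sonority 1).
/ʀ/ is a rhotic (sonority 7).
/s/ is a voiceless fricative (sonority 3).
/j/ is a glide (sonority 8).
/ʔ/→/t/: 1→1 (plateau) — violation.
/t/→/ʀ/: 1→7 (rises) — ok.
/ʀ/→/s/: 7→3 (does not rise) — violation.
/s/→/j/: 3→8 (rises) — ok.

2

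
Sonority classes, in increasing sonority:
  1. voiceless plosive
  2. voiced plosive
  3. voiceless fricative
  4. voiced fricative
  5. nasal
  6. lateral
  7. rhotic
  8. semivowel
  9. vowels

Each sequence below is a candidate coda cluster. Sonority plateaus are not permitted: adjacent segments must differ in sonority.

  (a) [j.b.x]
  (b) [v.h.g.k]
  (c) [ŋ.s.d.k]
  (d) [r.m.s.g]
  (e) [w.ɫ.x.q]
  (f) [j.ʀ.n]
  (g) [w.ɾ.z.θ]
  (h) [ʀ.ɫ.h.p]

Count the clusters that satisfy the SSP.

7

(a) 8-2-3 → violates
(b) 4-3-2-1 → obeys
(c) 5-3-2-1 → obeys
(d) 7-5-3-2 → obeys
(e) 8-6-3-1 → obeys
(f) 8-7-5 → obeys
(g) 8-7-4-3 → obeys
(h) 7-6-3-1 → obeys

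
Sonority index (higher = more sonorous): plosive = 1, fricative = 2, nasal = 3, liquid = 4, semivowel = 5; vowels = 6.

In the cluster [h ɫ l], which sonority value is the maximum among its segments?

4

/h/ — fricative, sonority 2.
/ɫ/ — liquid, sonority 4.
/l/ — liquid, sonority 4.
The maximum is 4.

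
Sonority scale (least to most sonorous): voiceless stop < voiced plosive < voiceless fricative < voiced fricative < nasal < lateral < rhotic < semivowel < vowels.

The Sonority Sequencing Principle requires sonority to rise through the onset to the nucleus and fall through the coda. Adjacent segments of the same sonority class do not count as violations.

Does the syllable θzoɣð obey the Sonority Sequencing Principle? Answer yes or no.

Onset: /θ/ is a voiceless fricative (sonority 3), /z/ is a voiced fricative (sonority 4); then the nucleus /o/ (sonority 9).
Onset profile 3-4-9 — rises to the nucleus.
Coda: /ɣ/ is a voiced fricative (sonority 4), /ð/ is a voiced fricative (sonority 4).
Coda profile 9-4-4 — falls from the nucleus.

yes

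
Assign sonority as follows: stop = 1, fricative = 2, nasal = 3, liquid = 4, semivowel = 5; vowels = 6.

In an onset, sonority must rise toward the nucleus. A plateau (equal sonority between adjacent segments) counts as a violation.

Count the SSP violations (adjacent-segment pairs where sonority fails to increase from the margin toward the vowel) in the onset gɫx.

/g/: stop = 1.
/ɫ/: liquid = 4.
/x/: fricative = 2.
/g/→/ɫ/: 1→4 (rises) — ok.
/ɫ/→/x/: 4→2 (does not rise) — violation.

1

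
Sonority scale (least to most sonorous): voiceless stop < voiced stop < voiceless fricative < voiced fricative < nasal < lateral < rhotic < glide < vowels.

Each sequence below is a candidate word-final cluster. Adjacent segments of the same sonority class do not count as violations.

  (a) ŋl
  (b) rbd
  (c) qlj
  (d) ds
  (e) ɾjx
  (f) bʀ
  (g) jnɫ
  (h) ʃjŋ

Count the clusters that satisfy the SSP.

(a) sonority 5-6: ill-formed.
(b) sonority 7-2-2: well-formed.
(c) sonority 1-6-8: ill-formed.
(d) sonority 2-3: ill-formed.
(e) sonority 7-8-3: ill-formed.
(f) sonority 2-7: ill-formed.
(g) sonority 8-5-6: ill-formed.
(h) sonority 3-8-5: ill-formed.

1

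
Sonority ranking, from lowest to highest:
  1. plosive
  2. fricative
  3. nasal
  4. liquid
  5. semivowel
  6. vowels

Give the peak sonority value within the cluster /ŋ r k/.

/ŋ/: nasal = 3.
/r/: liquid = 4.
/k/: plosive = 1.
The maximum is 4.

4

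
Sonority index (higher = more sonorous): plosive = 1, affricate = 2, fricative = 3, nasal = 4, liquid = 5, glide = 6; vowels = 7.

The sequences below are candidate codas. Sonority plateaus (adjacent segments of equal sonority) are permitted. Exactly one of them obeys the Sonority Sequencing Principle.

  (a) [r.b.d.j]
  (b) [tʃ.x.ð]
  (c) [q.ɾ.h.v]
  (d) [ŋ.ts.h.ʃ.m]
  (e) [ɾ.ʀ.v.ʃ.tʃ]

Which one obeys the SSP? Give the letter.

e

(a) 5-1-1-6 → violates
(b) 2-3-3 → violates
(c) 1-5-3-3 → violates
(d) 4-2-3-3-4 → violates
(e) 5-5-3-3-2 → obeys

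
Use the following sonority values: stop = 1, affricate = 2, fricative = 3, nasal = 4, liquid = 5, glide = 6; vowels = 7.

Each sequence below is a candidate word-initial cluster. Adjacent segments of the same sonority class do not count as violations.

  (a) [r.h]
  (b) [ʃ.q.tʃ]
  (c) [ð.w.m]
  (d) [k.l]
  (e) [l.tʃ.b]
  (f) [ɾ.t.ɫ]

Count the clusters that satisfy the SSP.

1

(a) [r.h]: profile 5-3 — violates.
(b) [ʃ.q.tʃ]: profile 3-1-2 — violates.
(c) [ð.w.m]: profile 3-6-4 — violates.
(d) [k.l]: profile 1-5 — obeys.
(e) [l.tʃ.b]: profile 5-2-1 — violates.
(f) [ɾ.t.ɫ]: profile 5-1-5 — violates.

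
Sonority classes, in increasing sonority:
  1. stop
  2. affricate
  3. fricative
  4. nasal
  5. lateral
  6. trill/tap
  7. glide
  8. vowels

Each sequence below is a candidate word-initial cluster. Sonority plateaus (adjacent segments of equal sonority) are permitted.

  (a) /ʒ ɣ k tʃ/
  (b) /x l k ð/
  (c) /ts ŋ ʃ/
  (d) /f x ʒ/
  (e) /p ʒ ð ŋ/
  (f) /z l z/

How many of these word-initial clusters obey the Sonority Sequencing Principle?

(a) 3-3-1-2 → violates
(b) 3-5-1-3 → violates
(c) 2-4-3 → violates
(d) 3-3-3 → obeys
(e) 1-3-3-4 → obeys
(f) 3-5-3 → violates

2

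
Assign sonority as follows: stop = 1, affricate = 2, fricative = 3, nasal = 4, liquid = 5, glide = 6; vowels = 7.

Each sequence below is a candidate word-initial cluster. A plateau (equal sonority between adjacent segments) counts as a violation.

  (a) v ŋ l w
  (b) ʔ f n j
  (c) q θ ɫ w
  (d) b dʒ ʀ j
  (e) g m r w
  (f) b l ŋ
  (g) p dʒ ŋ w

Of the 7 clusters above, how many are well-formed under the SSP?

(a) v ŋ l w: profile 3-4-5-6 — obeys.
(b) ʔ f n j: profile 1-3-4-6 — obeys.
(c) q θ ɫ w: profile 1-3-5-6 — obeys.
(d) b dʒ ʀ j: profile 1-2-5-6 — obeys.
(e) g m r w: profile 1-4-5-6 — obeys.
(f) b l ŋ: profile 1-5-4 — violates.
(g) p dʒ ŋ w: profile 1-2-4-6 — obeys.

6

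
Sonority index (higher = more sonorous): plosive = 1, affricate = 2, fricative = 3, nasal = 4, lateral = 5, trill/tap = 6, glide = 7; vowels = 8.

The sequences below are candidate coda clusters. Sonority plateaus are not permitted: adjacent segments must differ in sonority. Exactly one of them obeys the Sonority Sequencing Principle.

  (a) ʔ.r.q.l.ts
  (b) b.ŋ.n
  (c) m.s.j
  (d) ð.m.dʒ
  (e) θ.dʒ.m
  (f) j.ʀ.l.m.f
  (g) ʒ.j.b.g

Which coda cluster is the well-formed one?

(a) sonority 1-6-1-5-2: ill-formed.
(b) sonority 1-4-4: ill-formed.
(c) sonority 4-3-7: ill-formed.
(d) sonority 3-4-2: ill-formed.
(e) sonority 3-2-4: ill-formed.
(f) sonority 7-6-5-4-3: well-formed.
(g) sonority 3-7-1-1: ill-formed.

f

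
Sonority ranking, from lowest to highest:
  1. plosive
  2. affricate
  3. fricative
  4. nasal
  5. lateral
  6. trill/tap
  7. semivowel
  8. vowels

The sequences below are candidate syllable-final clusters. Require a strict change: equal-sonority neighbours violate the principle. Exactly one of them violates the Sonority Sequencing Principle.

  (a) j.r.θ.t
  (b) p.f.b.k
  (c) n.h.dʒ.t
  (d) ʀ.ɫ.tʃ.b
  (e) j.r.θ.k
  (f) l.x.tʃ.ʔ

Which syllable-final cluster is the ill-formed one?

b

(a) sonority 7-6-3-1: well-formed.
(b) sonority 1-3-1-1: ill-formed.
(c) sonority 4-3-2-1: well-formed.
(d) sonority 6-5-2-1: well-formed.
(e) sonority 7-6-3-1: well-formed.
(f) sonority 5-3-2-1: well-formed.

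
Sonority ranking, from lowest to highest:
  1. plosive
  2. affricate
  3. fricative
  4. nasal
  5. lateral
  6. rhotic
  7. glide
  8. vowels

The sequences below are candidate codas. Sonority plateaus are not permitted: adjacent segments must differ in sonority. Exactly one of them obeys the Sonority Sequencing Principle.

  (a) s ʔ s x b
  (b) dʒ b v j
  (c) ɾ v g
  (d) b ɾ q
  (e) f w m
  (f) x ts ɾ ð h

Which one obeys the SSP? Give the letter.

(a) s ʔ s x b: profile 3-1-3-3-1 — violates.
(b) dʒ b v j: profile 2-1-3-7 — violates.
(c) ɾ v g: profile 6-3-1 — obeys.
(d) b ɾ q: profile 1-6-1 — violates.
(e) f w m: profile 3-7-4 — violates.
(f) x ts ɾ ð h: profile 3-2-6-3-3 — violates.

c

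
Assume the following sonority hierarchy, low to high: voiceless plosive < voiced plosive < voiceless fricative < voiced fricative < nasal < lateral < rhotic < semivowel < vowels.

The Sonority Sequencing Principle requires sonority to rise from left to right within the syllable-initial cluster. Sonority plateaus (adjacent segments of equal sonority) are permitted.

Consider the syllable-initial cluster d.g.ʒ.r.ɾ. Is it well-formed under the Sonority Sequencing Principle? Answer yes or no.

/d/: voiced plosive = 2.
/g/: voiced plosive = 2.
/ʒ/: voiced fricative = 4.
/r/: rhotic = 7.
/ɾ/: rhotic = 7.
The profile 2-2-4-7-7 is non-decreasing (plateaus allowed), so the syllable-initial cluster satisfies the SSP.

yes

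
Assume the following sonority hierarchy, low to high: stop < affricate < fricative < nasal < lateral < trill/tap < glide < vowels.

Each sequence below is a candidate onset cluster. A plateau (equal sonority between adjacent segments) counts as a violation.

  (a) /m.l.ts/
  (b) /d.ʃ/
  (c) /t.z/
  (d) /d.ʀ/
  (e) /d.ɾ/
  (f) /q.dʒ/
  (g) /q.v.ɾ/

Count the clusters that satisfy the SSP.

(a) 4-5-2 → violates
(b) 1-3 → obeys
(c) 1-3 → obeys
(d) 1-6 → obeys
(e) 1-6 → obeys
(f) 1-2 → obeys
(g) 1-3-6 → obeys

6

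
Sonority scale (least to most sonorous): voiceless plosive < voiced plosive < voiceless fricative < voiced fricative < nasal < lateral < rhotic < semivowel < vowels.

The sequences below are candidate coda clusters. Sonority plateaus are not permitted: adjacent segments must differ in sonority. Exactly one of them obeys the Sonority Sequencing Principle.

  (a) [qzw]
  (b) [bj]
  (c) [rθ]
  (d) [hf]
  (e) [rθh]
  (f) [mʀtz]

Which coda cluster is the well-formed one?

(a) [qzw]: profile 1-4-8 — violates.
(b) [bj]: profile 2-8 — violates.
(c) [rθ]: profile 7-3 — obeys.
(d) [hf]: profile 3-3 — violates.
(e) [rθh]: profile 7-3-3 — violates.
(f) [mʀtz]: profile 5-7-1-4 — violates.

c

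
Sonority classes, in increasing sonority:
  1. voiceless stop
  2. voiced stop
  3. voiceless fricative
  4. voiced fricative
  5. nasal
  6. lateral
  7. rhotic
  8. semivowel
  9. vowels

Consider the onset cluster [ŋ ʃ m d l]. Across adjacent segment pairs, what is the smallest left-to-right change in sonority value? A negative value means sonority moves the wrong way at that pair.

-3

/ŋ/: nasal = 5.
/ʃ/: voiceless fricative = 3.
/m/: nasal = 5.
/d/: voiced stop = 2.
/l/: lateral = 6.
/ŋ/→/ʃ/: change -2.
/ʃ/→/m/: change +2.
/m/→/d/: change -3.
/d/→/l/: change +4.
Minimum = -3.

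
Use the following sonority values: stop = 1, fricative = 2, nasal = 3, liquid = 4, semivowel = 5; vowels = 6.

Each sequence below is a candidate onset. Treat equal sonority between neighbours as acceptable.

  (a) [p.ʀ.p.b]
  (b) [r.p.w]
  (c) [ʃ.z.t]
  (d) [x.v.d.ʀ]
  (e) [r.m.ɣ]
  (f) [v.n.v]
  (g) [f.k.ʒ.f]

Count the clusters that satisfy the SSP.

0

(a) 1-4-1-1 → violates
(b) 4-1-5 → violates
(c) 2-2-1 → violates
(d) 2-2-1-4 → violates
(e) 4-3-2 → violates
(f) 2-3-2 → violates
(g) 2-1-2-2 → violates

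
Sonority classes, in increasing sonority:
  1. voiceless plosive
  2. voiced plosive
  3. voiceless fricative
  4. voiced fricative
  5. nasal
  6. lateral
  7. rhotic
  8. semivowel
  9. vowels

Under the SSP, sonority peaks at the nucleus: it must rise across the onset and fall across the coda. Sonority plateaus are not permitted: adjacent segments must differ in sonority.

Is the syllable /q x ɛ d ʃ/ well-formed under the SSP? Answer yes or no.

no

Onset: /q/ is a voiceless plosive (sonority 1), /x/ is a voiceless fricative (sonority 3); then the nucleus /ɛ/ (sonority 9).
Onset profile 1-3-9 — rises to the nucleus.
Coda: /d/ is a voiced plosive (sonority 2), /ʃ/ is a voiceless fricative (sonority 3).
Coda profile 9-2-3 — does not strictly fall throughout.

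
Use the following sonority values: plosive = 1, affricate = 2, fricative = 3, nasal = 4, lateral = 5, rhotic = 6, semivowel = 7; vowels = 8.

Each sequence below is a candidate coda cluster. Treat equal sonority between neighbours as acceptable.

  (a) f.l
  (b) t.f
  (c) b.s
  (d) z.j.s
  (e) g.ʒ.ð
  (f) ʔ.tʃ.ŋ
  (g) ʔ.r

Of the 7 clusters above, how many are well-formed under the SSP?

0

(a) sonority 3-5: ill-formed.
(b) sonority 1-3: ill-formed.
(c) sonority 1-3: ill-formed.
(d) sonority 3-7-3: ill-formed.
(e) sonority 1-3-3: ill-formed.
(f) sonority 1-2-4: ill-formed.
(g) sonority 1-6: ill-formed.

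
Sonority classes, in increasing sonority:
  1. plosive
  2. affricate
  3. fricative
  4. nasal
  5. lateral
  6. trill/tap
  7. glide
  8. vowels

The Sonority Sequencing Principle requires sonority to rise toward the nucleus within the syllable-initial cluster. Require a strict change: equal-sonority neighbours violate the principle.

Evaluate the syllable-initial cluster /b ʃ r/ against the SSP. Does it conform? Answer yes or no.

yes

/b/: plosive = 1.
/ʃ/: fricative = 3.
/r/: trill/tap = 6.
The profile 1-3-6 strictly rises, so the syllable-initial cluster satisfies the SSP.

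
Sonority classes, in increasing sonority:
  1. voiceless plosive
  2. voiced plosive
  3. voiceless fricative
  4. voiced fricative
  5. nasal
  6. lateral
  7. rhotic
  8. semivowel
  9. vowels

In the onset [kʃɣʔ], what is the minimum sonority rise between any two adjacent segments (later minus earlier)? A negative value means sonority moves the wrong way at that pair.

/k/ — voiceless plosive, sonority 1.
/ʃ/ — voiceless fricative, sonority 3.
/ɣ/ — voiced fricative, sonority 4.
/ʔ/ — voiceless plosive, sonority 1.
/k/→/ʃ/: change +2.
/ʃ/→/ɣ/: change +1.
/ɣ/→/ʔ/: change -3.
Minimum = -3.

-3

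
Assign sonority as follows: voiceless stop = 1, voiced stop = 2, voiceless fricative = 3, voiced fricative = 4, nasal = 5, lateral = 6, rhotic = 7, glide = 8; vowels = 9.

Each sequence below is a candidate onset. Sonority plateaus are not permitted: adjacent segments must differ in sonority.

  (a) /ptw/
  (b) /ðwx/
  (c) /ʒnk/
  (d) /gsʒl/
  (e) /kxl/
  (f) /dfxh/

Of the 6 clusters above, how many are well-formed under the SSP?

2

(a) 1-1-8 → violates
(b) 4-8-3 → violates
(c) 4-5-1 → violates
(d) 2-3-4-6 → obeys
(e) 1-3-6 → obeys
(f) 2-3-3-3 → violates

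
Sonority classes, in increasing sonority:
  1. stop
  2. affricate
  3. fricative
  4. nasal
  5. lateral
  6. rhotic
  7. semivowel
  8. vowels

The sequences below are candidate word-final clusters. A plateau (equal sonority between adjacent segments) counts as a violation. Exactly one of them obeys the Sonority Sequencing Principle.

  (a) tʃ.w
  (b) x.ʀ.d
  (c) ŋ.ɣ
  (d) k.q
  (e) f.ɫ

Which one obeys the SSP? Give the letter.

(a) tʃ.w: profile 2-7 — violates.
(b) x.ʀ.d: profile 3-6-1 — violates.
(c) ŋ.ɣ: profile 4-3 — obeys.
(d) k.q: profile 1-1 — violates.
(e) f.ɫ: profile 3-5 — violates.

c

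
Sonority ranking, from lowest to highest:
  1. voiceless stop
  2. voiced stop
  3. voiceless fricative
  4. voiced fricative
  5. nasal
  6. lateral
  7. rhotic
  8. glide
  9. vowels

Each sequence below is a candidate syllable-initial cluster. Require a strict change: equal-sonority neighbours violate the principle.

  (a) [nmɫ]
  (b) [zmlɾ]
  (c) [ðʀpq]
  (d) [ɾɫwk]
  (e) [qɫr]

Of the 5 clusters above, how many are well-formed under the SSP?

2

(a) sonority 5-5-6: ill-formed.
(b) sonority 4-5-6-7: well-formed.
(c) sonority 4-7-1-1: ill-formed.
(d) sonority 7-6-8-1: ill-formed.
(e) sonority 1-6-7: well-formed.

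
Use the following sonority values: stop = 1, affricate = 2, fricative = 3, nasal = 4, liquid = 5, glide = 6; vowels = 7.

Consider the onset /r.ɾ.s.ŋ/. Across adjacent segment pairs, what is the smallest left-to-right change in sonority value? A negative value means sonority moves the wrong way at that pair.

/r/ — liquid, sonority 5.
/ɾ/ — liquid, sonority 5.
/s/ — fricative, sonority 3.
/ŋ/ — nasal, sonority 4.
/r/→/ɾ/: change +0.
/ɾ/→/s/: change -2.
/s/→/ŋ/: change +1.
Minimum = -2.

-2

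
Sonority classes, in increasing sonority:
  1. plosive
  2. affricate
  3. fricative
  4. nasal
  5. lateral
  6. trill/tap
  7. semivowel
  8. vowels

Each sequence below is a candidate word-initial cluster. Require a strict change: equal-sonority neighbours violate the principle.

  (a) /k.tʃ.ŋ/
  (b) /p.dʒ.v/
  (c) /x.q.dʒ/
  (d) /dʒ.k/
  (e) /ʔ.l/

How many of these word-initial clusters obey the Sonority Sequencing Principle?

3

(a) /k.tʃ.ŋ/: profile 1-2-4 — obeys.
(b) /p.dʒ.v/: profile 1-2-3 — obeys.
(c) /x.q.dʒ/: profile 3-1-2 — violates.
(d) /dʒ.k/: profile 2-1 — violates.
(e) /ʔ.l/: profile 1-5 — obeys.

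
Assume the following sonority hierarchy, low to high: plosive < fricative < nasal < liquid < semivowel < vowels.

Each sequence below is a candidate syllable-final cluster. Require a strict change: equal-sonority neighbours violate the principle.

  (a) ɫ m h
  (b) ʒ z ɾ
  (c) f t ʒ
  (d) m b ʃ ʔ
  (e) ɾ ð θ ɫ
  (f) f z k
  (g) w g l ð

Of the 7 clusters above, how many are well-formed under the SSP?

1

(a) ɫ m h: profile 4-3-2 — obeys.
(b) ʒ z ɾ: profile 2-2-4 — violates.
(c) f t ʒ: profile 2-1-2 — violates.
(d) m b ʃ ʔ: profile 3-1-2-1 — violates.
(e) ɾ ð θ ɫ: profile 4-2-2-4 — violates.
(f) f z k: profile 2-2-1 — violates.
(g) w g l ð: profile 5-1-4-2 — violates.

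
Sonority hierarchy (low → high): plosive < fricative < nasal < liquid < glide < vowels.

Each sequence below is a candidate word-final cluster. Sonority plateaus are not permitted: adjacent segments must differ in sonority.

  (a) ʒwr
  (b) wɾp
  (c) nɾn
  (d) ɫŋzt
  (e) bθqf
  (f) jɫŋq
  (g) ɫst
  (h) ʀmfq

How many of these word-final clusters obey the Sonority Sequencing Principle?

(a) 2-5-4 → violates
(b) 5-4-1 → obeys
(c) 3-4-3 → violates
(d) 4-3-2-1 → obeys
(e) 1-2-1-2 → violates
(f) 5-4-3-1 → obeys
(g) 4-2-1 → obeys
(h) 4-3-2-1 → obeys

5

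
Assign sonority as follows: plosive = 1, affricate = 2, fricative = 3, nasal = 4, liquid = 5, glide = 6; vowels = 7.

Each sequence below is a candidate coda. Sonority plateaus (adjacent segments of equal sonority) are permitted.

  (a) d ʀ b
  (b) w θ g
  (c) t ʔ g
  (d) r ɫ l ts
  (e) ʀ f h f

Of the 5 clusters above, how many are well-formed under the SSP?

(a) sonority 1-5-1: ill-formed.
(b) sonority 6-3-1: well-formed.
(c) sonority 1-1-1: well-formed.
(d) sonority 5-5-5-2: well-formed.
(e) sonority 5-3-3-3: well-formed.

4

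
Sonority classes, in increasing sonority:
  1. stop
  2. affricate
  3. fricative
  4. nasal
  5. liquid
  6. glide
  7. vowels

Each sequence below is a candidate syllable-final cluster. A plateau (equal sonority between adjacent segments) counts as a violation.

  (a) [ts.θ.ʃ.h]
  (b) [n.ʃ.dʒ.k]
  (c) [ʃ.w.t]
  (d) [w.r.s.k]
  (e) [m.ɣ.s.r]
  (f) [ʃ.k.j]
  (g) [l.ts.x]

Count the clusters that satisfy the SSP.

2

(a) 2-3-3-3 → violates
(b) 4-3-2-1 → obeys
(c) 3-6-1 → violates
(d) 6-5-3-1 → obeys
(e) 4-3-3-5 → violates
(f) 3-1-6 → violates
(g) 5-2-3 → violates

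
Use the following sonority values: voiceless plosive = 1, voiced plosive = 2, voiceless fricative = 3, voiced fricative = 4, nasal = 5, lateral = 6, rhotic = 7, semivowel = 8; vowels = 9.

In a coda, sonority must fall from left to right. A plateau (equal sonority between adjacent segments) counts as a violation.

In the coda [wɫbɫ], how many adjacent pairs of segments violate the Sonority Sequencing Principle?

/w/ is a semivowel (sonority 8).
/ɫ/ is a lateral (sonority 6).
/b/ is a voiced plosive (sonority 2).
/ɫ/ is a lateral (sonority 6).
/w/→/ɫ/: 8→6 (falls) — ok.
/ɫ/→/b/: 6→2 (falls) — ok.
/b/→/ɫ/: 2→6 (does not fall) — violation.

1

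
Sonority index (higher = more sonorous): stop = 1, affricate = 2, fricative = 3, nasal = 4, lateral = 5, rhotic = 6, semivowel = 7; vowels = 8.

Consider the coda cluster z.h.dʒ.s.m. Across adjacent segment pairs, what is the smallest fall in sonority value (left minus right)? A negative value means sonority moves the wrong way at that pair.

/z/ is a fricative (sonority 3).
/h/ is a fricative (sonority 3).
/dʒ/ is an affricate (sonority 2).
/s/ is a fricative (sonority 3).
/m/ is a nasal (sonority 4).
/z/→/h/: change +0.
/h/→/dʒ/: change +1.
/dʒ/→/s/: change -1.
/s/→/m/: change -1.
Minimum = -1.

-1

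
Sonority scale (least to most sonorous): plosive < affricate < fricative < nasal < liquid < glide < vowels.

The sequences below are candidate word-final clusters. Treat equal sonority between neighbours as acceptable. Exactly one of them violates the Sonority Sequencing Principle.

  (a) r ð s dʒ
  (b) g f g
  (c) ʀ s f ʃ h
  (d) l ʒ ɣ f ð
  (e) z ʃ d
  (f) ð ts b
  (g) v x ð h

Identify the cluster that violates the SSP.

b

(a) sonority 5-3-3-2: well-formed.
(b) sonority 1-3-1: ill-formed.
(c) sonority 5-3-3-3-3: well-formed.
(d) sonority 5-3-3-3-3: well-formed.
(e) sonority 3-3-1: well-formed.
(f) sonority 3-2-1: well-formed.
(g) sonority 3-3-3-3: well-formed.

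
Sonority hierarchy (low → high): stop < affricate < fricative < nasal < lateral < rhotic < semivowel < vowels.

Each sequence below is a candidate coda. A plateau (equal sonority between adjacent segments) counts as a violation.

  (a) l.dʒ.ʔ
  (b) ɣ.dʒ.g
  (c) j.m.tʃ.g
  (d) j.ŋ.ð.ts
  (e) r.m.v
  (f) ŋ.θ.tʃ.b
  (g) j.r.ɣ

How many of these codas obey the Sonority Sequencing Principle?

(a) 5-2-1 → obeys
(b) 3-2-1 → obeys
(c) 7-4-2-1 → obeys
(d) 7-4-3-2 → obeys
(e) 6-4-3 → obeys
(f) 4-3-2-1 → obeys
(g) 7-6-3 → obeys

7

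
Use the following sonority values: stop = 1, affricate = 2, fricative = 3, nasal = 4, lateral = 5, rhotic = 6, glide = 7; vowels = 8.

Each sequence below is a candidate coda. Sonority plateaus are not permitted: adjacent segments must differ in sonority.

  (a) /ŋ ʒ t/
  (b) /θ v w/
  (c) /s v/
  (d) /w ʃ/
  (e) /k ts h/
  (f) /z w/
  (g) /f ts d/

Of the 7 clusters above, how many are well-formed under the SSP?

(a) 4-3-1 → obeys
(b) 3-3-7 → violates
(c) 3-3 → violates
(d) 7-3 → obeys
(e) 1-2-3 → violates
(f) 3-7 → violates
(g) 3-2-1 → obeys

3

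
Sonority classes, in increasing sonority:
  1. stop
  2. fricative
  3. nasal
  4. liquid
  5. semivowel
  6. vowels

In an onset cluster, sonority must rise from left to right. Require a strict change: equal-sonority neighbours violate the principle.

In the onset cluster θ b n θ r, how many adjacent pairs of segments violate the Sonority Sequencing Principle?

/θ/ — fricative, sonority 2.
/b/ — stop, sonority 1.
/n/ — nasal, sonority 3.
/θ/ — fricative, sonority 2.
/r/ — liquid, sonority 4.
/θ/→/b/: 2→1 (does not rise) — violation.
/b/→/n/: 1→3 (rises) — ok.
/n/→/θ/: 3→2 (does not rise) — violation.
/θ/→/r/: 2→4 (rises) — ok.

2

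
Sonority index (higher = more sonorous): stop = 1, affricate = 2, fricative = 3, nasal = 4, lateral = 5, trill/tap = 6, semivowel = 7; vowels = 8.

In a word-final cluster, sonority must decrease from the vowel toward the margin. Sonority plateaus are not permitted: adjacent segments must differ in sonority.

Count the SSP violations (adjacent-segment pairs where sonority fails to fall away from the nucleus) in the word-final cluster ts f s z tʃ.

3

/ts/ is an affricate (sonority 2).
/f/ is a fricative (sonority 3).
/s/ is a fricative (sonority 3).
/z/ is a fricative (sonority 3).
/tʃ/ is an affricate (sonority 2).
/ts/→/f/: 2→3 (does not fall) — violation.
/f/→/s/: 3→3 (plateau) — violation.
/s/→/z/: 3→3 (plateau) — violation.
/z/→/tʃ/: 3→2 (falls) — ok.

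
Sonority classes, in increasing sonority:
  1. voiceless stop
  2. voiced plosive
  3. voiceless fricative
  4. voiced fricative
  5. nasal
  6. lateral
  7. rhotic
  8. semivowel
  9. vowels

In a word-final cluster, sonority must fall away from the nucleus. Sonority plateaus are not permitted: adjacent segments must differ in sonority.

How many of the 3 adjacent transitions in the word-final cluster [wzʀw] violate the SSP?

2

/w/: semivowel = 8.
/z/: voiced fricative = 4.
/ʀ/: rhotic = 7.
/w/: semivowel = 8.
/w/→/z/: 8→4 (falls) — ok.
/z/→/ʀ/: 4→7 (does not fall) — violation.
/ʀ/→/w/: 7→8 (does not fall) — violation.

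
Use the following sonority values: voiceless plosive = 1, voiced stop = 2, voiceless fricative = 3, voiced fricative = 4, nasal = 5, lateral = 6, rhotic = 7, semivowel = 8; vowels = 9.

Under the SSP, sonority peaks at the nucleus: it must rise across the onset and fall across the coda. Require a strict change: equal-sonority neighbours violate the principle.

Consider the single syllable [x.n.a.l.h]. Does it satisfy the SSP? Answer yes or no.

yes

Onset: /x/ is a voiceless fricative (sonority 3), /n/ is a nasal (sonority 5); then the nucleus /a/ (sonority 9).
Onset profile 3-5-9 — rises to the nucleus.
Coda: /l/ is a lateral (sonority 6), /h/ is a voiceless fricative (sonority 3).
Coda profile 9-6-3 — falls from the nucleus.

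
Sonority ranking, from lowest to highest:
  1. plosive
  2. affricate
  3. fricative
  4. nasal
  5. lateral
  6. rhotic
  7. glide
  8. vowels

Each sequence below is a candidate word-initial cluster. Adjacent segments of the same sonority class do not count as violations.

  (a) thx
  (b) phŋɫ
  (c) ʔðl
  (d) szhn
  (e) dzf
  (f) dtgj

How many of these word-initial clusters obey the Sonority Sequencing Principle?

6

(a) 1-3-3 → obeys
(b) 1-3-4-5 → obeys
(c) 1-3-5 → obeys
(d) 3-3-3-4 → obeys
(e) 1-3-3 → obeys
(f) 1-1-1-7 → obeys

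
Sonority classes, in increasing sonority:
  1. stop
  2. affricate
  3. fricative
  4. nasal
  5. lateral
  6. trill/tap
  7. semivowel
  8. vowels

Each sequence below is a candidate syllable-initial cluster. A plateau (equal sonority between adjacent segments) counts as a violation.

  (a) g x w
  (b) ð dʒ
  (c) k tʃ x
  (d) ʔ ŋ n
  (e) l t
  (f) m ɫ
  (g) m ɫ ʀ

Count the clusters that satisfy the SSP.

(a) sonority 1-3-7: well-formed.
(b) sonority 3-2: ill-formed.
(c) sonority 1-2-3: well-formed.
(d) sonority 1-4-4: ill-formed.
(e) sonority 5-1: ill-formed.
(f) sonority 4-5: well-formed.
(g) sonority 4-5-6: well-formed.

4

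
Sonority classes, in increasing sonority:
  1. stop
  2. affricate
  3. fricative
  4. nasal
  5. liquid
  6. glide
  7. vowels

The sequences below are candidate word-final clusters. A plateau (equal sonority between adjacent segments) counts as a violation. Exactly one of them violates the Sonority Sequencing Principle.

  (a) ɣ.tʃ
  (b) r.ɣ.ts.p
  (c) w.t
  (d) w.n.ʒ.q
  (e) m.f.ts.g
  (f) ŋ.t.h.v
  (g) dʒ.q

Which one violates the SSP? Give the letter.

(a) sonority 3-2: well-formed.
(b) sonority 5-3-2-1: well-formed.
(c) sonority 6-1: well-formed.
(d) sonority 6-4-3-1: well-formed.
(e) sonority 4-3-2-1: well-formed.
(f) sonority 4-1-3-3: ill-formed.
(g) sonority 2-1: well-formed.

f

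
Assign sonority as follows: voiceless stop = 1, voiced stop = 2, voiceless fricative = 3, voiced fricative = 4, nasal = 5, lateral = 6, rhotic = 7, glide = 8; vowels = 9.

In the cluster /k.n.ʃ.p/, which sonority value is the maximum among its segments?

/k/: voiceless stop = 1.
/n/: nasal = 5.
/ʃ/: voiceless fricative = 3.
/p/: voiceless stop = 1.
The maximum is 5.

5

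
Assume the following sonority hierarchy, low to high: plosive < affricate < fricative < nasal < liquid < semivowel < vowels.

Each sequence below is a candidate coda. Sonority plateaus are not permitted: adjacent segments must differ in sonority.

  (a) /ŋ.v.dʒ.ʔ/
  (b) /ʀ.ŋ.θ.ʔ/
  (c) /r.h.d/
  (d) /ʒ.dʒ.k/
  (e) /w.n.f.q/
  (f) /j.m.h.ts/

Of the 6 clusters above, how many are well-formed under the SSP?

(a) /ŋ.v.dʒ.ʔ/: profile 4-3-2-1 — obeys.
(b) /ʀ.ŋ.θ.ʔ/: profile 5-4-3-1 — obeys.
(c) /r.h.d/: profile 5-3-1 — obeys.
(d) /ʒ.dʒ.k/: profile 3-2-1 — obeys.
(e) /w.n.f.q/: profile 6-4-3-1 — obeys.
(f) /j.m.h.ts/: profile 6-4-3-2 — obeys.

6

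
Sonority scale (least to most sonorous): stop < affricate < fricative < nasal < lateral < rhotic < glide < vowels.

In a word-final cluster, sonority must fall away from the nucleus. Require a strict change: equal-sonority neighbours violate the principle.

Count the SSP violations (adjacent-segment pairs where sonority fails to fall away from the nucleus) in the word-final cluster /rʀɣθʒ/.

/r/ is a rhotic (sonority 6).
/ʀ/ is a rhotic (sonority 6).
/ɣ/ is a fricative (sonority 3).
/θ/ is a fricative (sonority 3).
/ʒ/ is a fricative (sonority 3).
/r/→/ʀ/: 6→6 (plateau) — violation.
/ʀ/→/ɣ/: 6→3 (falls) — ok.
/ɣ/→/θ/: 3→3 (plateau) — violation.
/θ/→/ʒ/: 3→3 (plateau) — violation.

3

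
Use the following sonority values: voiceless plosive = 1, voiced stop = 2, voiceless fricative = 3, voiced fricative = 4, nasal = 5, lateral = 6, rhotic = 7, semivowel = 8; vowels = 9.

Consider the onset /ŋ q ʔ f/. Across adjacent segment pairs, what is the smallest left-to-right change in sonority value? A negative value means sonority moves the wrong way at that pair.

/ŋ/ is a nasal (sonority 5).
/q/ is a voiceless plosive (sonority 1).
/ʔ/ is a voiceless plosive (sonority 1).
/f/ is a voiceless fricative (sonority 3).
/ŋ/→/q/: change -4.
/q/→/ʔ/: change +0.
/ʔ/→/f/: change +2.
Minimum = -4.

-4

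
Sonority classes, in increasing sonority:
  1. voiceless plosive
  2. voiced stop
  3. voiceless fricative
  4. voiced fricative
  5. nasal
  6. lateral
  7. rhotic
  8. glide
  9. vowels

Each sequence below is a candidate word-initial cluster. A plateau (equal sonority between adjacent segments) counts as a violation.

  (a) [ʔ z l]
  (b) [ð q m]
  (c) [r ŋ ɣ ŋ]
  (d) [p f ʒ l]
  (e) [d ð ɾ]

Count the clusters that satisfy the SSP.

(a) 1-4-6 → obeys
(b) 4-1-5 → violates
(c) 7-5-4-5 → violates
(d) 1-3-4-6 → obeys
(e) 2-4-7 → obeys

3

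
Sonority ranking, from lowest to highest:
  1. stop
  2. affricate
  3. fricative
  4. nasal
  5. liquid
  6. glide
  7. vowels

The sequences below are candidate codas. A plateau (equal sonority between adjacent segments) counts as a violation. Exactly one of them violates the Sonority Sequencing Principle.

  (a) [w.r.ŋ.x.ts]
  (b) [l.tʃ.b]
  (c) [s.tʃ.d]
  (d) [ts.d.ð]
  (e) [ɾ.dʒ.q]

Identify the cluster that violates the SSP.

(a) [w.r.ŋ.x.ts]: profile 6-5-4-3-2 — obeys.
(b) [l.tʃ.b]: profile 5-2-1 — obeys.
(c) [s.tʃ.d]: profile 3-2-1 — obeys.
(d) [ts.d.ð]: profile 2-1-3 — violates.
(e) [ɾ.dʒ.q]: profile 5-2-1 — obeys.

d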